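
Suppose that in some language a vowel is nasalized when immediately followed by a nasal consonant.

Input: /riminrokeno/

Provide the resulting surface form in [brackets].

[rĩmĩnrokẽno]

/i/ before nasal /m/ → [ĩ]
/i/ before nasal /n/ → [ĩ]
/e/ before nasal /n/ → [ẽ]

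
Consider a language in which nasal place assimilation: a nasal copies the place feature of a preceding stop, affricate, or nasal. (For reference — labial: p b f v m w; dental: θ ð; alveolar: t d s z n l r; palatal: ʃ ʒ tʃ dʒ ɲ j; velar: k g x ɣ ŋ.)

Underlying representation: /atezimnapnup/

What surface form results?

/n/ after /m/ (labial) → [m]
/n/ after /p/ (labial) → [m]

[atezimmapmup]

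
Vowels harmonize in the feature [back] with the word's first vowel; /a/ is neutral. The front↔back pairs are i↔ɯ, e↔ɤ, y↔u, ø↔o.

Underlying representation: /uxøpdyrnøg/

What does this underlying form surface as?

[uxopdurnog]

/ø/ harmonizes with /u/ ([+back]) → [o]
/y/ harmonizes with /u/ ([+back]) → [u]
/ø/ harmonizes with /u/ ([+back]) → [o]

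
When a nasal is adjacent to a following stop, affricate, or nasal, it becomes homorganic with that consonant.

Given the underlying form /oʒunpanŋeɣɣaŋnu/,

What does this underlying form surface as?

/n/ before /p/ (labial) → [m]
/n/ before /ŋ/ (velar) → [ŋ]
/ŋ/ before /n/ (alveolar) → [n]

[oʒumpaŋŋeɣɣannu]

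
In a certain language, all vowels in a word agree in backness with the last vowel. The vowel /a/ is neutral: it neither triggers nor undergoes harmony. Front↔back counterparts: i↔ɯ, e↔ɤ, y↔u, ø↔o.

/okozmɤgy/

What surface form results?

[økøzmegy]

/o/ harmonizes with /y/ ([-back]) → [ø]
/o/ harmonizes with /y/ ([-back]) → [ø]
/ɤ/ harmonizes with /y/ ([-back]) → [e]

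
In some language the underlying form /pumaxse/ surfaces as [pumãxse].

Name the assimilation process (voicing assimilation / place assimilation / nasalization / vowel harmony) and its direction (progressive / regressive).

nasalization, progressive

/a/→[ã].
Each target copies a feature from the preceding segment, so the direction is progressive.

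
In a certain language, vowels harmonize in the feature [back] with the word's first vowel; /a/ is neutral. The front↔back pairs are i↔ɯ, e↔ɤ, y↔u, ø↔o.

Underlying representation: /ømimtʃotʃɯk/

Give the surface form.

/o/ harmonizes with /ø/ ([-back]) → [ø]
/ɯ/ harmonizes with /ø/ ([-back]) → [i]

[ømimtʃøtʃik]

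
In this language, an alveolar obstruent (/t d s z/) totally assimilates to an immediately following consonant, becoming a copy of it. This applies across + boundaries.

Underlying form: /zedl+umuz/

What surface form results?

[zell+umuz]

/d/ before /l/ → [l] (total assimilation)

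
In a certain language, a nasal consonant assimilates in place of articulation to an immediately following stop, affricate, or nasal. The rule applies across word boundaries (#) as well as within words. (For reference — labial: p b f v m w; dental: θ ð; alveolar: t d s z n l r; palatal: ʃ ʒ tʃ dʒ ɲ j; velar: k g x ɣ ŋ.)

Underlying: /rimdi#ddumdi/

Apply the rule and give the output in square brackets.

[rindi#ddundi]

/m/ before /d/ (alveolar) → [n]
/m/ before /d/ (alveolar) → [n]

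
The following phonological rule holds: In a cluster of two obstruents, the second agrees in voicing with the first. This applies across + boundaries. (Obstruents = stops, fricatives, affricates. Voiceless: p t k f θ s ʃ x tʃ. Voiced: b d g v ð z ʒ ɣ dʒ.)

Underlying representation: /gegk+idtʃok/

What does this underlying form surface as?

/k/ after /g/ (voiced) → [g]
/tʃ/ after /d/ (voiced) → [dʒ]

[gegg+iddʒok]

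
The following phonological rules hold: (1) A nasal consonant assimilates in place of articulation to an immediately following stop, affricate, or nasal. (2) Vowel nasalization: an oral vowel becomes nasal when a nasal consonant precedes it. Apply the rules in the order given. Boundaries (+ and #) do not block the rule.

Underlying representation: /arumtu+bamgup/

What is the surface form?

[aruntu+baŋgup]

Rule 1: /m/ before /t/ (alveolar) → [n]
Rule 1: /m/ before /g/ (velar) → [ŋ]
After rule 1: aruntu+baŋgup
Rule 2: no segment meets the rule's conditions; no change.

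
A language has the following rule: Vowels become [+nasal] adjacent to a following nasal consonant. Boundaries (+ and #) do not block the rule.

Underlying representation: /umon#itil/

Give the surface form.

[ũmõn#itil]

/u/ before nasal /m/ → [ũ]
/o/ before nasal /n/ → [õ]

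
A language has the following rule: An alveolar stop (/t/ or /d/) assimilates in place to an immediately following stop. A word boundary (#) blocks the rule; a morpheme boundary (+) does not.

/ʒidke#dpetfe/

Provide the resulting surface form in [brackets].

/d/ before /k/ (velar) → [g]
/d/ before /p/ (labial) → [b]

[ʒigke#bpetfe]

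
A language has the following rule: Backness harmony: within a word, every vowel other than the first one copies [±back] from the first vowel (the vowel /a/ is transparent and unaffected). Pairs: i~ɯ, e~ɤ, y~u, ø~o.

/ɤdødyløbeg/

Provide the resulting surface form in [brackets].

[ɤdodulobɤg]

/ø/ harmonizes with /ɤ/ ([+back]) → [o]
/y/ harmonizes with /ɤ/ ([+back]) → [u]
/ø/ harmonizes with /ɤ/ ([+back]) → [o]
/e/ harmonizes with /ɤ/ ([+back]) → [ɤ]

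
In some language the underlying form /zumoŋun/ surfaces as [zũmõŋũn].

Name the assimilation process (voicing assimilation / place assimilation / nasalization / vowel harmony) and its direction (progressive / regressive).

/u/→[ũ] /o/→[õ] /u/→[ũ].
Each target copies a feature from the following segment, so the direction is regressive.

nasalization, regressive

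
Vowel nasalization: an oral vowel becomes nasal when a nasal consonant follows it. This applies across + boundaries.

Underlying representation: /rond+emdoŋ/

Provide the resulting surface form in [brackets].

/o/ before nasal /n/ → [õ]
/e/ before nasal /m/ → [ẽ]
/o/ before nasal /ŋ/ → [õ]

[rõnd+ẽmdõŋ]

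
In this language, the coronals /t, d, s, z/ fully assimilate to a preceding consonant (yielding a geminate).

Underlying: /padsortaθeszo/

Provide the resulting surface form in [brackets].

[paddorraθesso]

/s/ after /d/ → [d] (total assimilation)
/t/ after /r/ → [r] (total assimilation)
/z/ after /s/ → [s] (total assimilation)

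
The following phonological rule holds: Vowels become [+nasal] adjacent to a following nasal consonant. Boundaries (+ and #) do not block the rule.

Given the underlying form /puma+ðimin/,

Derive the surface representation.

[pũma+ðĩmĩn]

/u/ before nasal /m/ → [ũ]
/i/ before nasal /m/ → [ĩ]
/i/ before nasal /n/ → [ĩ]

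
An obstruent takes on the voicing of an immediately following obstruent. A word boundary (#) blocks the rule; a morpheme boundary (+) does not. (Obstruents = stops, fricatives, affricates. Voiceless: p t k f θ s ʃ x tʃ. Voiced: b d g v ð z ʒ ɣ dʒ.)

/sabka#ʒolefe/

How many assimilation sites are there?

/b/ before /k/ (voiceless) → [p]
1 segment changes.

1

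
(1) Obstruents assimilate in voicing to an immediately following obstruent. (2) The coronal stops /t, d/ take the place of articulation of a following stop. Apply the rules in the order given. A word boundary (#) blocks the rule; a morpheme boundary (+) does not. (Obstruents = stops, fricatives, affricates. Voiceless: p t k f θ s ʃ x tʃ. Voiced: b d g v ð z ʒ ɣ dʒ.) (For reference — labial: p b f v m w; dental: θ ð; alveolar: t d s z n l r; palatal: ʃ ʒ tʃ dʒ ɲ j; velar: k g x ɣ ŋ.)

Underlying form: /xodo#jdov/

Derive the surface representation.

[xodo#jdov]

Rule 1: no segment meets the rule's conditions; no change.
After rule 1: xodo#jdov
Rule 2: no segment meets the rule's conditions; no change.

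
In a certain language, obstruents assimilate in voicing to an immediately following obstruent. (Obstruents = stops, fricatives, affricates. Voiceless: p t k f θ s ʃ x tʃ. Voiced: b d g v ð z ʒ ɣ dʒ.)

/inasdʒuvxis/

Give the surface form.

[inazdʒufxis]

/s/ before /dʒ/ (voiced) → [z]
/v/ before /x/ (voiceless) → [f]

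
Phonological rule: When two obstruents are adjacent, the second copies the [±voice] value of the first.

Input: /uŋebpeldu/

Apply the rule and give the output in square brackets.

/p/ after /b/ (voiced) → [b]

[uŋebbeldu]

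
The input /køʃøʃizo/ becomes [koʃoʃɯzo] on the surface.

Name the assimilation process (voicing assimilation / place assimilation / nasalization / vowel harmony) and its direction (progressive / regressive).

/ø/→[o] /ø/→[o] /i/→[ɯ].
Vowels agree with the last vowel, so the harmony is regressive.

vowel harmony, regressive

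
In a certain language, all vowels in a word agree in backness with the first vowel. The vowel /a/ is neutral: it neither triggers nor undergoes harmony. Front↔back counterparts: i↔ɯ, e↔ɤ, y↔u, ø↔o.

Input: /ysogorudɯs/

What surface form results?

[ysøgørydis]

/o/ harmonizes with /y/ ([-back]) → [ø]
/o/ harmonizes with /y/ ([-back]) → [ø]
/u/ harmonizes with /y/ ([-back]) → [y]
/ɯ/ harmonizes with /y/ ([-back]) → [i]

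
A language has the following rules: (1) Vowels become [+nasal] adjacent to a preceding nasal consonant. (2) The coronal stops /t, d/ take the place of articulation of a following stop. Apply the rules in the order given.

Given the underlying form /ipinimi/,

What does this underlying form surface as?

Rule 1: /i/ after nasal /n/ → [ĩ]
Rule 1: /i/ after nasal /m/ → [ĩ]
After rule 1: ipinĩmĩ
Rule 2: no segment meets the rule's conditions; no change.

[ipinĩmĩ]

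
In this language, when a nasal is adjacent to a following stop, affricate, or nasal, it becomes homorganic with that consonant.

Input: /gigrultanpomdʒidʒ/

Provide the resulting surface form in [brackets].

[gigrultampoɲdʒidʒ]

/n/ before /p/ (labial) → [m]
/m/ before /dʒ/ (palatal) → [ɲ]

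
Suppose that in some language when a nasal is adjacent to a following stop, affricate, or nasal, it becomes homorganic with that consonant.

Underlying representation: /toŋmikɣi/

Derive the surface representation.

[tommikɣi]

/ŋ/ before /m/ (labial) → [m]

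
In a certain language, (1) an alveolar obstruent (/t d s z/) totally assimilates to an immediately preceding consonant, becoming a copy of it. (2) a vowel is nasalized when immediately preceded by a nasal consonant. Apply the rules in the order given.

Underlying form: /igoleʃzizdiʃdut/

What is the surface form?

[igoleʃʃizziʃʃut]

Rule 1: /z/ after /ʃ/ → [ʃ] (total assimilation)
Rule 1: /d/ after /z/ → [z] (total assimilation)
Rule 1: /d/ after /ʃ/ → [ʃ] (total assimilation)
After rule 1: igoleʃʃizziʃʃut
Rule 2: no segment meets the rule's conditions; no change.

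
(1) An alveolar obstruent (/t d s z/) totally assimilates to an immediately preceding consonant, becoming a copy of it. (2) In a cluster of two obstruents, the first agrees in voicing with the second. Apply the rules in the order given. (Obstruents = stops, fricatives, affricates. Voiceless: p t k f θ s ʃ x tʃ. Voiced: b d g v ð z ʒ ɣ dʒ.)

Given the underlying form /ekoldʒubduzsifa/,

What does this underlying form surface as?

[ekoldʒubbuzzifa]

Rule 1: /d/ after /b/ → [b] (total assimilation)
Rule 1: /s/ after /z/ → [z] (total assimilation)
After rule 1: ekoldʒubbuzzifa
Rule 2: no segment meets the rule's conditions; no change.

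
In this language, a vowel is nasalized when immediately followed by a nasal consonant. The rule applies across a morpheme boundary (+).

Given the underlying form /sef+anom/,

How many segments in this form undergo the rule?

2

/a/ before nasal /n/ → [ã]
/o/ before nasal /m/ → [õ]
2 segments change.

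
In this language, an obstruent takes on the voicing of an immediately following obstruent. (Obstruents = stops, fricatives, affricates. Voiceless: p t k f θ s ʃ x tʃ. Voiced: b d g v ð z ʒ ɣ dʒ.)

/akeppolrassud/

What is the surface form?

[akeppolrassud]

no segment meets the rule's conditions; no change.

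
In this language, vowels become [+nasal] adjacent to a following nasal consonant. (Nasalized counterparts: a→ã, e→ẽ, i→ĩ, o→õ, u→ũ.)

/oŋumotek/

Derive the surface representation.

/o/ before nasal /ŋ/ → [õ]
/u/ before nasal /m/ → [ũ]

[õŋũmotek]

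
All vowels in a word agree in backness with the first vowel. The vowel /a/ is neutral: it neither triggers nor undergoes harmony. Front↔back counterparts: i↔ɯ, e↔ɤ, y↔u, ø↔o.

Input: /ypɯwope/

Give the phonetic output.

[ypiwøpe]

/ɯ/ harmonizes with /y/ ([-back]) → [i]
/o/ harmonizes with /y/ ([-back]) → [ø]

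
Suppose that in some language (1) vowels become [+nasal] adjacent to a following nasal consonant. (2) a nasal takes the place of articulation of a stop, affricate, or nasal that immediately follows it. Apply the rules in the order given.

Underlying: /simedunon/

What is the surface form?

[sĩmedũnõn]

Rule 1: /i/ before nasal /m/ → [ĩ]
Rule 1: /u/ before nasal /n/ → [ũ]
Rule 1: /o/ before nasal /n/ → [õ]
After rule 1: sĩmedũnõn
Rule 2: no segment meets the rule's conditions; no change.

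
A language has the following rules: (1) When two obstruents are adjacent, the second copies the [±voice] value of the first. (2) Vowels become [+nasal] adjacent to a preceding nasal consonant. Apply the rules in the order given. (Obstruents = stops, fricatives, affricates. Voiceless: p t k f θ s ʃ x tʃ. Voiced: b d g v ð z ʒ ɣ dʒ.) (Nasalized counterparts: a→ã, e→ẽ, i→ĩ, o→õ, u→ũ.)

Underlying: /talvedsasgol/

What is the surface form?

[talvedzaskol]

Rule 1: /s/ after /d/ (voiced) → [z]
Rule 1: /g/ after /s/ (voiceless) → [k]
After rule 1: talvedzaskol
Rule 2: no segment meets the rule's conditions; no change.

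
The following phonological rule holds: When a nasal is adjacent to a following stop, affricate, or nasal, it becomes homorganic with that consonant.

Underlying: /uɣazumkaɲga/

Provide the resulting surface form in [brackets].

/m/ before /k/ (velar) → [ŋ]
/ɲ/ before /g/ (velar) → [ŋ]

[uɣazuŋkaŋga]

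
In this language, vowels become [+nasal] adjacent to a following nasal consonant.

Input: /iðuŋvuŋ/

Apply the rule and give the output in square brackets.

/u/ before nasal /ŋ/ → [ũ]
/u/ before nasal /ŋ/ → [ũ]

[iðũŋvũŋ]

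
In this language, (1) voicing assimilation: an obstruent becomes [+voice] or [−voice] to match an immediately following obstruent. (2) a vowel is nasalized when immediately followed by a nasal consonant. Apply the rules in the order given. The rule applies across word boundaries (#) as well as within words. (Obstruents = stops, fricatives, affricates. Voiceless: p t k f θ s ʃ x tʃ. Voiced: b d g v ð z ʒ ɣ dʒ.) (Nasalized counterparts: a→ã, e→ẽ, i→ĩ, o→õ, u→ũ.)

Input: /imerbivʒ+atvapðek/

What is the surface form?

[ĩmerbivʒ+advabðek]

Rule 1: /t/ before /v/ (voiced) → [d]
Rule 1: /p/ before /ð/ (voiced) → [b]
After rule 1: imerbivʒ+advabðek
Rule 2: /i/ before nasal /m/ → [ĩ]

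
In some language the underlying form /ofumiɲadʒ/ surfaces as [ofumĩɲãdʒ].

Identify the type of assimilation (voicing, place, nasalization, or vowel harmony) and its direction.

/i/→[ĩ] /a/→[ã].
Each target copies a feature from the preceding segment, so the direction is progressive.

nasalization, progressive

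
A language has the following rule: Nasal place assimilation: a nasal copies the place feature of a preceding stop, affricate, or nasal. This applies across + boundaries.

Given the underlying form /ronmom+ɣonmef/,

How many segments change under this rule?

2

/m/ after /n/ (alveolar) → [n]
/m/ after /n/ (alveolar) → [n]
2 segments change.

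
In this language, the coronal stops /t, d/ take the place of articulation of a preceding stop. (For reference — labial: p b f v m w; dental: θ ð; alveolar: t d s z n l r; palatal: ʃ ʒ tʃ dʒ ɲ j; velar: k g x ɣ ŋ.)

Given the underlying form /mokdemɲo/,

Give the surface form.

[mokgemɲo]

/d/ after /k/ (velar) → [g]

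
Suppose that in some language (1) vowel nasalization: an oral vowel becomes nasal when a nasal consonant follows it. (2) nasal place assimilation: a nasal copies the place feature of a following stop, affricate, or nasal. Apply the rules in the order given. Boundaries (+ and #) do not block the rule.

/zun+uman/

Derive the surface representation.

Rule 1: /u/ before nasal /n/ → [ũ]
Rule 1: /u/ before nasal /m/ → [ũ]
Rule 1: /a/ before nasal /n/ → [ã]
After rule 1: zũn+ũmãn
Rule 2: no segment meets the rule's conditions; no change.

[zũn+ũmãn]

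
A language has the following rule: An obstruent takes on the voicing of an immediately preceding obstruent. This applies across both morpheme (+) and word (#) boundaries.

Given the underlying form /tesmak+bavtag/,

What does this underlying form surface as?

/b/ after /k/ (voiceless) → [p]
/t/ after /v/ (voiced) → [d]

[tesmak+pavdag]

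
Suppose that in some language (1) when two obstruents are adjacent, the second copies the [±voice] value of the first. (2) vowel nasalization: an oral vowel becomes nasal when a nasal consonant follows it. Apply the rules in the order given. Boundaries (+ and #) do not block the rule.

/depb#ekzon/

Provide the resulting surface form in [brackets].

Rule 1: /b/ after /p/ (voiceless) → [p]
Rule 1: /z/ after /k/ (voiceless) → [s]
After rule 1: depp#ekson
Rule 2: /o/ before nasal /n/ → [õ]

[depp#eksõn]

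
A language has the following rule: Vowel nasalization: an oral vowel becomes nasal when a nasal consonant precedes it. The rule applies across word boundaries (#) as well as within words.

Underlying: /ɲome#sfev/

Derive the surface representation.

[ɲõmẽ#sfev]

/o/ after nasal /ɲ/ → [õ]
/e/ after nasal /m/ → [ẽ]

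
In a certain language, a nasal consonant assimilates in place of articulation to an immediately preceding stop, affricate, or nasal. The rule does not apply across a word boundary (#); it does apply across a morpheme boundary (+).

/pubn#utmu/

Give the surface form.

/n/ after /b/ (labial) → [m]
/m/ after /t/ (alveolar) → [n]

[pubm#utnu]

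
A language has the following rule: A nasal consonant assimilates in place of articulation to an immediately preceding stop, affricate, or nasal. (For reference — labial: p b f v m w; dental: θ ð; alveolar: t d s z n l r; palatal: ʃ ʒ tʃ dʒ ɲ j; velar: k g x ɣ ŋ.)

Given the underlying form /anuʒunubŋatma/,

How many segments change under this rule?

2

/ŋ/ after /b/ (labial) → [m]
/m/ after /t/ (alveolar) → [n]
2 segments change.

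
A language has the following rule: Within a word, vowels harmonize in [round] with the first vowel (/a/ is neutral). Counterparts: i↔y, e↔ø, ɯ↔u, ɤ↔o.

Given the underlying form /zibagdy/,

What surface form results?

/y/ harmonizes with /i/ ([-round]) → [i]

[zibagdi]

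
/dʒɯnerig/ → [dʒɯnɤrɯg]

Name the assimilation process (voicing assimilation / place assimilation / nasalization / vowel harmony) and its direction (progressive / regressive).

/e/→[ɤ] /i/→[ɯ].
Vowels agree with the first vowel, so the harmony is progressive.

vowel harmony, progressive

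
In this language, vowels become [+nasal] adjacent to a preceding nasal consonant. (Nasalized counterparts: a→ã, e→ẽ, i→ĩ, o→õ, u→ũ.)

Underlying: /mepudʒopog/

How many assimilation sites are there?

/e/ after nasal /m/ → [ẽ]
1 segment changes.

1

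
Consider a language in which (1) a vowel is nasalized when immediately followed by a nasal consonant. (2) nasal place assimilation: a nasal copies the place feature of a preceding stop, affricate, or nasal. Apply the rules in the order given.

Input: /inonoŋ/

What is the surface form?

Rule 1: /i/ before nasal /n/ → [ĩ]
Rule 1: /o/ before nasal /n/ → [õ]
Rule 1: /o/ before nasal /ŋ/ → [õ]
After rule 1: ĩnõnõŋ
Rule 2: no segment meets the rule's conditions; no change.

[ĩnõnõŋ]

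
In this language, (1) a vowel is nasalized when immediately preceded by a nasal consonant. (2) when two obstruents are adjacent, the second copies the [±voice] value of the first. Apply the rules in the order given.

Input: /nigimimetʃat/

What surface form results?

Rule 1: /i/ after nasal /n/ → [ĩ]
Rule 1: /i/ after nasal /m/ → [ĩ]
Rule 1: /e/ after nasal /m/ → [ẽ]
After rule 1: nĩgimĩmẽtʃat
Rule 2: no segment meets the rule's conditions; no change.

[nĩgimĩmẽtʃat]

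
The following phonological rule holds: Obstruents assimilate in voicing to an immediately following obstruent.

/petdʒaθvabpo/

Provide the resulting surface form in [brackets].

[peddʒaðvappo]

/t/ before /dʒ/ (voiced) → [d]
/θ/ before /v/ (voiced) → [ð]
/b/ before /p/ (voiceless) → [p]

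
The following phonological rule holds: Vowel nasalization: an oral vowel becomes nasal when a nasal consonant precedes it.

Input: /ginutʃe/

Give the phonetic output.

/u/ after nasal /n/ → [ũ]

[ginũtʃe]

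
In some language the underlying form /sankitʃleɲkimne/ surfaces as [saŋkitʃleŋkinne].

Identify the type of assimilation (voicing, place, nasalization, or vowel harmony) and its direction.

place assimilation, regressive

/n/→[ŋ] /ɲ/→[ŋ] /m/→[n].
Each target copies a feature from the following segment, so the direction is regressive.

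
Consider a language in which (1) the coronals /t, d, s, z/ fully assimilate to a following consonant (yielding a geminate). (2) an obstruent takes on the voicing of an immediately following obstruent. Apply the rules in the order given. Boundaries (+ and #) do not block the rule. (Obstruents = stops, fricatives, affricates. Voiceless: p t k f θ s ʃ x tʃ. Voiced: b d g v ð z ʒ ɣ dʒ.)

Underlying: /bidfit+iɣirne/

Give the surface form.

[biffit+iɣirne]

Rule 1: /d/ before /f/ → [f] (total assimilation)
After rule 1: biffit+iɣirne
Rule 2: no segment meets the rule's conditions; no change.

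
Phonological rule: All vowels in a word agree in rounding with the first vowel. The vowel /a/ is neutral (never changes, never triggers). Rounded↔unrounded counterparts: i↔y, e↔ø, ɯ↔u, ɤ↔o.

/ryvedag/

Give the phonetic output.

[ryvødag]

/e/ harmonizes with /y/ ([+round]) → [ø]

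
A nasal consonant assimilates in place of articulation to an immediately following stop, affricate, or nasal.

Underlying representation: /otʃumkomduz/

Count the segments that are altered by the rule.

/m/ before /k/ (velar) → [ŋ]
/m/ before /d/ (alveolar) → [n]
2 segments change.

2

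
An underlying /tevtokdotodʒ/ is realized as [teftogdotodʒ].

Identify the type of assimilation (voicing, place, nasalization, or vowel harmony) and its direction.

/v/→[f] /k/→[g].
Each target copies a feature from the following segment, so the direction is regressive.

voicing assimilation, regressive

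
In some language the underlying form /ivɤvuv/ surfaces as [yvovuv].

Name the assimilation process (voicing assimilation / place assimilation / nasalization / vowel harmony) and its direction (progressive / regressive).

/i/→[y] /ɤ/→[o].
Vowels agree with the last vowel, so the harmony is regressive.

vowel harmony, regressive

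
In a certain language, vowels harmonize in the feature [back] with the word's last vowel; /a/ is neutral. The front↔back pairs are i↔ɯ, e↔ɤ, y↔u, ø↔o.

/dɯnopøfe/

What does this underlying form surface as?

/ɯ/ harmonizes with /e/ ([-back]) → [i]
/o/ harmonizes with /e/ ([-back]) → [ø]

[dinøpøfe]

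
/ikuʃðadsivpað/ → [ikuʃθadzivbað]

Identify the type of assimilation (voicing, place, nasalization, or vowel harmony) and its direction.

/ð/→[θ] /s/→[z] /p/→[b].
Each target copies a feature from the preceding segment, so the direction is progressive.

voicing assimilation, progressive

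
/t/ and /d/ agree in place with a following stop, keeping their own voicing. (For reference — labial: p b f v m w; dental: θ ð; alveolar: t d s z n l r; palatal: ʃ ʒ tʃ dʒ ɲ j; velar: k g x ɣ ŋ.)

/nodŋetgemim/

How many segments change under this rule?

/t/ before /g/ (velar) → [k]
1 segment changes.

1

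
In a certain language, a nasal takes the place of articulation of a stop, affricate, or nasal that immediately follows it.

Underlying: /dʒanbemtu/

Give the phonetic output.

[dʒambentu]

/n/ before /b/ (labial) → [m]
/m/ before /t/ (alveolar) → [n]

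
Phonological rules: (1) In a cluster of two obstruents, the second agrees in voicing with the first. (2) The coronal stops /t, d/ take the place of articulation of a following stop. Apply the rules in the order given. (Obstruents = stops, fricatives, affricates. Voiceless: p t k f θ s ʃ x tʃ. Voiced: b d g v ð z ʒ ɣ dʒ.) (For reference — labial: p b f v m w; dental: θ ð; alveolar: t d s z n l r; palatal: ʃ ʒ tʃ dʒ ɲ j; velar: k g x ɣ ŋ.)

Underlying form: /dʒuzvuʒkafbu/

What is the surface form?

Rule 1: /k/ after /ʒ/ (voiced) → [g]
Rule 1: /b/ after /f/ (voiceless) → [p]
After rule 1: dʒuzvuʒgafpu
Rule 2: no segment meets the rule's conditions; no change.

[dʒuzvuʒgafpu]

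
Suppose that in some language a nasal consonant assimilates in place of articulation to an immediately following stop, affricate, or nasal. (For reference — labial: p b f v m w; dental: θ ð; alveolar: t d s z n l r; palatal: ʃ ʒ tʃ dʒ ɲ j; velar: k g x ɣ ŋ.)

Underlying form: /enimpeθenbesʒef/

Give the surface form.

[enimpeθembesʒef]

/n/ before /b/ (labial) → [m]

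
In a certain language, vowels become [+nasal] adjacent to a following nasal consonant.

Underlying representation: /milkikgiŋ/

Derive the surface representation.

[milkikgĩŋ]

/i/ before nasal /ŋ/ → [ĩ]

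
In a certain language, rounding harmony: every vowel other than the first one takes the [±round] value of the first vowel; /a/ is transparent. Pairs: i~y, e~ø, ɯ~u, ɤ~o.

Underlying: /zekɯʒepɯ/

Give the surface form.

no segment meets the rule's conditions; no change.

[zekɯʒepɯ]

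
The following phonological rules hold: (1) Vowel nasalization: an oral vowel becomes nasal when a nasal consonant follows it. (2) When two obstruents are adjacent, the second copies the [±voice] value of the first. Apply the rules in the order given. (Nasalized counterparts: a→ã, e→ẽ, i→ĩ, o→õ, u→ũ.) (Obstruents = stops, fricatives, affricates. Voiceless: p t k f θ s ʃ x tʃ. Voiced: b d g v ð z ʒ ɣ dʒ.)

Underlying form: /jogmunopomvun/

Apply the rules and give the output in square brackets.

Rule 1: /u/ before nasal /n/ → [ũ]
Rule 1: /o/ before nasal /m/ → [õ]
Rule 1: /u/ before nasal /n/ → [ũ]
After rule 1: jogmũnopõmvũn
Rule 2: no segment meets the rule's conditions; no change.

[jogmũnopõmvũn]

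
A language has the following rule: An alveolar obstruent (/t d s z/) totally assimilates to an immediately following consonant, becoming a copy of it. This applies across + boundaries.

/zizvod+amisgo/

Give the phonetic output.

[zivvod+amiggo]

/z/ before /v/ → [v] (total assimilation)
/s/ before /g/ → [g] (total assimilation)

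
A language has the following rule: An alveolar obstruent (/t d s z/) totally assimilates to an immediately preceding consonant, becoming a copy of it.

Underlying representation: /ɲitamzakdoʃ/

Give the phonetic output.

[ɲitammakkoʃ]

/z/ after /m/ → [m] (total assimilation)
/d/ after /k/ → [k] (total assimilation)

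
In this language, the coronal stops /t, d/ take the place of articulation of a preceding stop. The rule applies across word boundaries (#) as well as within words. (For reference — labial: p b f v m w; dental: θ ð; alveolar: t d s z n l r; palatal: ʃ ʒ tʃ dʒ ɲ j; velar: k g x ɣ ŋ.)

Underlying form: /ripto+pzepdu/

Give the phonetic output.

[rippo+pzepbu]

/t/ after /p/ (labial) → [p]
/d/ after /p/ (labial) → [b]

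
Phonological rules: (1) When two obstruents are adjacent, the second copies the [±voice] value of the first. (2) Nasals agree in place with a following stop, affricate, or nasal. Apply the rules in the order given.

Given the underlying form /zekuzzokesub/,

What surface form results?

[zekuzzokesub]

Rule 1: no segment meets the rule's conditions; no change.
After rule 1: zekuzzokesub
Rule 2: no segment meets the rule's conditions; no change.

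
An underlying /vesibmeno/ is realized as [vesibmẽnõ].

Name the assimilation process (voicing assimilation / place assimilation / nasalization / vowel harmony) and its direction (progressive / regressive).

/e/→[ẽ] /o/→[õ].
Each target copies a feature from the preceding segment, so the direction is progressive.

nasalization, progressive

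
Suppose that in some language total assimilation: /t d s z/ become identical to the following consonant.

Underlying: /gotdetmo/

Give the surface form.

[goddemmo]

/t/ before /d/ → [d] (total assimilation)
/t/ before /m/ → [m] (total assimilation)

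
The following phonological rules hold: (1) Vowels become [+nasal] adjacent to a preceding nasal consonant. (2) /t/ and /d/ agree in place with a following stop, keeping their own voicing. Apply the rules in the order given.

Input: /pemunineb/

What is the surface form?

Rule 1: /u/ after nasal /m/ → [ũ]
Rule 1: /i/ after nasal /n/ → [ĩ]
Rule 1: /e/ after nasal /n/ → [ẽ]
After rule 1: pemũnĩnẽb
Rule 2: no segment meets the rule's conditions; no change.

[pemũnĩnẽb]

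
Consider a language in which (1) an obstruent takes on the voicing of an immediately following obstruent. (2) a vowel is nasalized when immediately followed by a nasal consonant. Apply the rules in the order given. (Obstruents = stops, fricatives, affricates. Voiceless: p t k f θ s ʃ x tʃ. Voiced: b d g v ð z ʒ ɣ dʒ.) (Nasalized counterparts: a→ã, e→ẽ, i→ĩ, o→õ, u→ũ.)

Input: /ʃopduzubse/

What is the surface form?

Rule 1: /p/ before /d/ (voiced) → [b]
Rule 1: /b/ before /s/ (voiceless) → [p]
After rule 1: ʃobduzupse
Rule 2: no segment meets the rule's conditions; no change.

[ʃobduzupse]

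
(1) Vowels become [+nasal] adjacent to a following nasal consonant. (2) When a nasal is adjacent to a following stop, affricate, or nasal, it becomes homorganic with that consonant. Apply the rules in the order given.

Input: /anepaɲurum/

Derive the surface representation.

[ãnepãɲurũm]

Rule 1: /a/ before nasal /n/ → [ã]
Rule 1: /a/ before nasal /ɲ/ → [ã]
Rule 1: /u/ before nasal /m/ → [ũ]
After rule 1: ãnepãɲurũm
Rule 2: no segment meets the rule's conditions; no change.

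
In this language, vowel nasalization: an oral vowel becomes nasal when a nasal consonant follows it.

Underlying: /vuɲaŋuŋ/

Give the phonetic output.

[vũɲãŋũŋ]

/u/ before nasal /ɲ/ → [ũ]
/a/ before nasal /ŋ/ → [ã]
/u/ before nasal /ŋ/ → [ũ]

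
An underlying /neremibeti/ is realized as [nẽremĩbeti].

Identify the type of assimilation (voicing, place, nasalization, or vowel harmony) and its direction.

nasalization, progressive

/e/→[ẽ] /i/→[ĩ].
Each target copies a feature from the preceding segment, so the direction is progressive.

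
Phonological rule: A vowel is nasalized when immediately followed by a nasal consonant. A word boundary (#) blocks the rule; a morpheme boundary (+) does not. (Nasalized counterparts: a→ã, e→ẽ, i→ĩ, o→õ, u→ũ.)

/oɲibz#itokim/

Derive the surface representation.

[õɲibz#itokĩm]

/o/ before nasal /ɲ/ → [õ]
/i/ before nasal /m/ → [ĩ]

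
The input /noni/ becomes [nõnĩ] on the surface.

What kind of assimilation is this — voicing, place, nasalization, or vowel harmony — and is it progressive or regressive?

/o/→[õ] /i/→[ĩ].
Each target copies a feature from the preceding segment, so the direction is progressive.

nasalization, progressive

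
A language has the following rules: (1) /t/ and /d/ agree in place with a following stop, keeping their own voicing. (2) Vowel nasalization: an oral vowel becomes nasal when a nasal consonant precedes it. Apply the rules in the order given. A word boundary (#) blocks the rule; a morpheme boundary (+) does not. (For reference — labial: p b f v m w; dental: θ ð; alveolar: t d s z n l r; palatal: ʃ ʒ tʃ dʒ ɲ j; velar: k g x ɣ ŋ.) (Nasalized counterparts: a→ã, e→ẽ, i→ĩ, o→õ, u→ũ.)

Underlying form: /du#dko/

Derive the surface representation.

Rule 1: /d/ before /k/ (velar) → [g]
After rule 1: du#gko
Rule 2: no segment meets the rule's conditions; no change.

[du#gko]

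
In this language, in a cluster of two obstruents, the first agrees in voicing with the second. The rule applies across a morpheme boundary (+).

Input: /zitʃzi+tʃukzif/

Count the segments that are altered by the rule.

/tʃ/ before /z/ (voiced) → [dʒ]
/k/ before /z/ (voiced) → [g]
2 segments change.

2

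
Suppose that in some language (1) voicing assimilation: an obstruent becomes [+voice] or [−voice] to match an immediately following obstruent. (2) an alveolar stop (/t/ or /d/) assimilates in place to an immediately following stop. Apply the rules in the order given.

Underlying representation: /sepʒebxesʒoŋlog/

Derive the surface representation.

Rule 1: /p/ before /ʒ/ (voiced) → [b]
Rule 1: /b/ before /x/ (voiceless) → [p]
Rule 1: /s/ before /ʒ/ (voiced) → [z]
After rule 1: sebʒepxezʒoŋlog
Rule 2: no segment meets the rule's conditions; no change.

[sebʒepxezʒoŋlog]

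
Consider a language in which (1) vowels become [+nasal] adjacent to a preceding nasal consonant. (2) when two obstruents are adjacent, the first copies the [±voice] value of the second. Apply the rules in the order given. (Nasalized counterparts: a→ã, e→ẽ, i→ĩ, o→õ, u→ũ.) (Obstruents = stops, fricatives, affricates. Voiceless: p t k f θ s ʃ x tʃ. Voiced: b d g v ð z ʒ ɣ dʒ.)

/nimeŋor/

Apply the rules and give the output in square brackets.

[nĩmẽŋõr]

Rule 1: /i/ after nasal /n/ → [ĩ]
Rule 1: /e/ after nasal /m/ → [ẽ]
Rule 1: /o/ after nasal /ŋ/ → [õ]
After rule 1: nĩmẽŋõr
Rule 2: no segment meets the rule's conditions; no change.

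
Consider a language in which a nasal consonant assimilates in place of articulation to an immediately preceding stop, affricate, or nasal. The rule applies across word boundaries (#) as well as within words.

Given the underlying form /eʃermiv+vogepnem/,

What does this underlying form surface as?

[eʃermiv+vogepmem]

/n/ after /p/ (labial) → [m]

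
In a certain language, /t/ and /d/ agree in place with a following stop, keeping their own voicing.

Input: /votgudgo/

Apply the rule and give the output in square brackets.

[vokguggo]

/t/ before /g/ (velar) → [k]
/d/ before /g/ (velar) → [g]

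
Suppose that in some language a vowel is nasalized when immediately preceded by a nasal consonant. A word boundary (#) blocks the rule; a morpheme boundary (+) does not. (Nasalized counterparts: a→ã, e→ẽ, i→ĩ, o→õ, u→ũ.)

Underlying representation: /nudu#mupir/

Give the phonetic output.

/u/ after nasal /n/ → [ũ]
/u/ after nasal /m/ → [ũ]

[nũdu#mũpir]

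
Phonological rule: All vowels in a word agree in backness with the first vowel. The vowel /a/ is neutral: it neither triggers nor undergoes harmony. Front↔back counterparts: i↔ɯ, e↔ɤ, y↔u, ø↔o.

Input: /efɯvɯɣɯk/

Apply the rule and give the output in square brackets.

/ɯ/ harmonizes with /e/ ([-back]) → [i]
/ɯ/ harmonizes with /e/ ([-back]) → [i]
/ɯ/ harmonizes with /e/ ([-back]) → [i]

[efiviɣik]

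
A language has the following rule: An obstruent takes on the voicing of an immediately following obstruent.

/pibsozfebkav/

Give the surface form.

[pipsosfepkav]

/b/ before /s/ (voiceless) → [p]
/z/ before /f/ (voiceless) → [s]
/b/ before /k/ (voiceless) → [p]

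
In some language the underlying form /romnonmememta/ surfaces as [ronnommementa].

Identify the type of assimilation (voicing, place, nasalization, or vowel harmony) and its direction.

/m/→[n] /n/→[m] /m/→[n].
Each target copies a feature from the following segment, so the direction is regressive.

place assimilation, regressive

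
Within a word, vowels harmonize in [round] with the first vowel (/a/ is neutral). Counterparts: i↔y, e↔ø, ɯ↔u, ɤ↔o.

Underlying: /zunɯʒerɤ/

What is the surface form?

/ɯ/ harmonizes with /u/ ([+round]) → [u]
/e/ harmonizes with /u/ ([+round]) → [ø]
/ɤ/ harmonizes with /u/ ([+round]) → [o]

[zunuʒøro]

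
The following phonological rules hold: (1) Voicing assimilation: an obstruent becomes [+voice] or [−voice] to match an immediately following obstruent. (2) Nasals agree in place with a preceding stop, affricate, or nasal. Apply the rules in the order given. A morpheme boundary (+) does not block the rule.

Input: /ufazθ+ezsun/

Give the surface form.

[ufasθ+essun]

Rule 1: /z/ before /θ/ (voiceless) → [s]
Rule 1: /z/ before /s/ (voiceless) → [s]
After rule 1: ufasθ+essun
Rule 2: no segment meets the rule's conditions; no change.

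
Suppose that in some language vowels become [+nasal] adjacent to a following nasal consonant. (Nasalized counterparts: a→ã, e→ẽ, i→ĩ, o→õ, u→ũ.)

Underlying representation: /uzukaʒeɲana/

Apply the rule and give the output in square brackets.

/e/ before nasal /ɲ/ → [ẽ]
/a/ before nasal /n/ → [ã]

[uzukaʒẽɲãna]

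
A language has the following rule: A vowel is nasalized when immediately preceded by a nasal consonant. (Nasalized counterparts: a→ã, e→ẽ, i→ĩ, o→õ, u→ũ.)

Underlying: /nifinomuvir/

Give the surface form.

/i/ after nasal /n/ → [ĩ]
/o/ after nasal /n/ → [õ]
/u/ after nasal /m/ → [ũ]

[nĩfinõmũvir]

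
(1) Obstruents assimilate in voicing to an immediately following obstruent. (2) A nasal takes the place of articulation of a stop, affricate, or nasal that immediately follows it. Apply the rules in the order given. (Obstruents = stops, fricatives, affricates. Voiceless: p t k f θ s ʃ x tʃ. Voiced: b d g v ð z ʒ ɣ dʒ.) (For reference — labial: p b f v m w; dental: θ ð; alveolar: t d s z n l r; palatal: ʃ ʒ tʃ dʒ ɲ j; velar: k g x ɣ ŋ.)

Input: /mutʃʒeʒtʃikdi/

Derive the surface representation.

Rule 1: /tʃ/ before /ʒ/ (voiced) → [dʒ]
Rule 1: /ʒ/ before /tʃ/ (voiceless) → [ʃ]
Rule 1: /k/ before /d/ (voiced) → [g]
After rule 1: mudʒʒeʃtʃigdi
Rule 2: no segment meets the rule's conditions; no change.

[mudʒʒeʃtʃigdi]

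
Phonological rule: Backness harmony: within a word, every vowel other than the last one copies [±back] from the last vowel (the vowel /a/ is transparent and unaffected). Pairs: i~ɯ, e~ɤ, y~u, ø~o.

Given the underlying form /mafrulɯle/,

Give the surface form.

/u/ harmonizes with /e/ ([-back]) → [y]
/ɯ/ harmonizes with /e/ ([-back]) → [i]

[mafrylile]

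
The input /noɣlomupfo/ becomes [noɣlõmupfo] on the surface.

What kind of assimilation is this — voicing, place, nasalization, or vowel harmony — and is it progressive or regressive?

nasalization, regressive

/o/→[õ].
Each target copies a feature from the following segment, so the direction is regressive.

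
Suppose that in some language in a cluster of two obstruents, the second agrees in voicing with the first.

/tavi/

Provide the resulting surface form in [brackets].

no segment meets the rule's conditions; no change.

[tavi]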